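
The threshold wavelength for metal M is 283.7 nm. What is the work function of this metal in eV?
4.37 eV

At the threshold wavelength, photon energy equals work function:
φ = hc/λ₀

Calculating:
φ = (6.626×10⁻³⁴ J·s)(3×10⁸ m/s) / (283.7×10⁻⁹ m)
φ = 4.37 eV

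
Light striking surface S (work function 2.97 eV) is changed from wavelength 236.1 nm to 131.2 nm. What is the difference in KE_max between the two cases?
4.1987 eV

Using Einstein's equation: KE_max = hc/λ - φ

For λ₁ = 236.1 nm:
KE₁ = hc/λ₁ - φ = 5.2513 - 2.97 = 2.2813 eV

For λ₂ = 131.2 nm:
KE₂ = hc/λ₂ - φ = 9.4500 - 2.97 = 6.4800 eV

Change in KE:
ΔKE = KE₂ - KE₁ = 6.4800 - 2.2813 = 4.1987 eV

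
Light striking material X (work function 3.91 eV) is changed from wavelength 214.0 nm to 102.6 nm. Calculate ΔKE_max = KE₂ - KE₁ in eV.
6.2906 eV

Using Einstein's equation: KE_max = hc/λ - φ

For λ₁ = 214.0 nm:
KE₁ = hc/λ₁ - φ = 5.7937 - 3.91 = 1.8837 eV

For λ₂ = 102.6 nm:
KE₂ = hc/λ₂ - φ = 12.0842 - 3.91 = 8.1742 eV

Change in KE:
ΔKE = KE₂ - KE₁ = 8.1742 - 1.8837 = 6.2906 eV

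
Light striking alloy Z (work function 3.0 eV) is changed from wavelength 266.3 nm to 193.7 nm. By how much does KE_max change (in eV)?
1.7450 eV

Using Einstein's equation: KE_max = hc/λ - φ

For λ₁ = 266.3 nm:
KE₁ = hc/λ₁ - φ = 4.6558 - 3.0 = 1.6558 eV

For λ₂ = 193.7 nm:
KE₂ = hc/λ₂ - φ = 6.4008 - 3.0 = 3.4008 eV

Change in KE:
ΔKE = KE₂ - KE₁ = 3.4008 - 1.6558 = 1.7450 eV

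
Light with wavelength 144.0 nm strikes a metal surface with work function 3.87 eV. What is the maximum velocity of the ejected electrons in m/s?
1.2913e+06 m/s

First, find the maximum kinetic energy:
E_photon = hc/λ = 8.6100 eV
KE_max = E_photon - φ = 8.6100 - 3.87 = 4.7400 eV

Convert to Joules: KE_max = 4.7400 × 1.602×10⁻¹⁹ J = 7.5943e-19 J

Then use KE = ½mv² to find velocity:
v = √(2·KE/m) = √(2 × 7.5943e-19 J / 9.109e-31 kg)
v = 1.2913e+06 m/s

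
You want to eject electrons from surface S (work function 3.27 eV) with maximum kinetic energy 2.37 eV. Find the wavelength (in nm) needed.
219.83 nm

From Einstein's equation: KE_max = hc/λ - φ

Rearranging for λ:
hc/λ = KE_max + φ
λ = hc/(KE_max + φ)

Required photon energy:
E_photon = KE_max + φ = 2.37 + 3.27 = 5.64 eV

Required wavelength:
λ = hc/E_photon = (6.626×10⁻³⁴)(3×10⁸) / (5.64 × 1.602×10⁻¹⁹)
λ = 219.83 nm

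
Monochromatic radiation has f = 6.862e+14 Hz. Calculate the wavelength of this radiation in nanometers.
436.89 nm

Using the wave equation: c = fλ

Solving for wavelength:
λ = c/f = (3×10⁸ m/s) / (6.862e+14 Hz)
λ = 436.89 nm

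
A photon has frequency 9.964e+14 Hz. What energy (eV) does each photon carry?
4.1208 eV

Using E = hf:

E = hf = (6.626×10⁻³⁴ J·s)(9.964e+14 Hz)
E = 4.1208 eV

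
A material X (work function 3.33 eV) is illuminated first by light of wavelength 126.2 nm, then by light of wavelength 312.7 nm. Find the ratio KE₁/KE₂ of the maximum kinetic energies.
10.2281

Using Einstein's equation: KE_max = hc/λ - φ

For λ₁ = 126.2 nm:
E₁ = hc/λ₁ = 9.8244 eV
KE₁ = E₁ - φ = 9.8244 - 3.33 = 6.4944 eV

For λ₂ = 312.7 nm:
E₂ = hc/λ₂ = 3.9650 eV
KE₂ = E₂ - φ = 3.9650 - 3.33 = 0.6350 eV

Ratio: KE₁/KE₂ = 6.4944/0.6350 = 10.2281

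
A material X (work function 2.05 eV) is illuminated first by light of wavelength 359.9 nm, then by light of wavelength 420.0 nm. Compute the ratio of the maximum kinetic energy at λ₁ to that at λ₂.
1.5465

Using Einstein's equation: KE_max = hc/λ - φ

For λ₁ = 359.9 nm:
E₁ = hc/λ₁ = 3.4450 eV
KE₁ = E₁ - φ = 3.4450 - 2.05 = 1.3950 eV

For λ₂ = 420.0 nm:
E₂ = hc/λ₂ = 2.9520 eV
KE₂ = E₂ - φ = 2.9520 - 2.05 = 0.9020 eV

Ratio: KE₁/KE₂ = 1.3950/0.9020 = 1.5465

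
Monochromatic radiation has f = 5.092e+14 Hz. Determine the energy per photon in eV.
2.1059 eV

Using E = hf:

E = hf = (6.626×10⁻³⁴ J·s)(5.092e+14 Hz)
E = 2.1059 eV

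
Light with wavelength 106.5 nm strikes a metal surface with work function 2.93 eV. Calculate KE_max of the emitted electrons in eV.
8.7117 eV

Using Einstein's photoelectric equation: KE_max = hf - φ = hc/λ - φ

First, calculate the photon energy:
E_photon = hc/λ = (6.626×10⁻³⁴ J·s)(3×10⁸ m/s) / (106.5×10⁻⁹ m)
E_photon = 11.6417 eV

Then, the maximum kinetic energy:
KE_max = E_photon - φ = 11.6417 eV - 2.93 eV = 8.7117 eV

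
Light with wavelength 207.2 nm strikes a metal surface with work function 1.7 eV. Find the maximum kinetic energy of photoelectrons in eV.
4.2838 eV

Using Einstein's photoelectric equation: KE_max = hf - φ = hc/λ - φ

First, calculate the photon energy:
E_photon = hc/λ = (6.626×10⁻³⁴ J·s)(3×10⁸ m/s) / (207.2×10⁻⁹ m)
E_photon = 5.9838 eV

Then, the maximum kinetic energy:
KE_max = E_photon - φ = 5.9838 eV - 1.7 eV = 4.2838 eV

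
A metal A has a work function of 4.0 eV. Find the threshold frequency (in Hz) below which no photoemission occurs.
9.6720e+14 Hz

The threshold frequency is when the photon energy equals the work function:
hf₀ = φ

Solving for f₀:
f₀ = φ/h = (4.0 eV × 1.602×10⁻¹⁹ J/eV) / (6.626×10⁻³⁴ J·s)
f₀ = 9.6720e+14 Hz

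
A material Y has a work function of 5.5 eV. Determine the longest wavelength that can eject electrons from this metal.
225.43 nm

The threshold wavelength is when the photon energy equals the work function:
hc/λ₀ = φ

Solving for λ₀:
λ₀ = hc/φ = (6.626×10⁻³⁴ J·s)(3×10⁸ m/s) / (5.5 eV × 1.602×10⁻¹⁹ J/eV)
λ₀ = 225.43 nm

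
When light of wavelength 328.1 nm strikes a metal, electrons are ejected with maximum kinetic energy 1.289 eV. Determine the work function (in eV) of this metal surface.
2.49 eV

From Einstein's photoelectric equation: KE_max = hf - φ = hc/λ - φ

Rearranging for φ:
φ = hc/λ - KE_max

Calculate photon energy:
E_photon = hc/λ = 3.7789 eV

Therefore:
φ = 3.7789 - 1.289 = 2.49 eV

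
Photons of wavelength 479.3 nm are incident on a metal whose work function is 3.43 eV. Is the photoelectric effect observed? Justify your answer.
No

For photoemission, the photon energy must exceed the work function.

Photon energy: E = hc/λ = 2.5868 eV
Work function: φ = 3.43 eV

Since E_photon (2.5868 eV) < φ (3.43 eV), photoemission will NOT occur.
The threshold wavelength is λ₀ = hc/φ = 361.5 nm.
Since 479.3 nm > 361.5 nm, the photons lack sufficient energy.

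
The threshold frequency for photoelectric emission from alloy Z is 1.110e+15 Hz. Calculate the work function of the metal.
4.59 eV

At the threshold frequency, photon energy equals work function:
φ = hf₀

Calculating:
φ = (6.626×10⁻³⁴ J·s)(1.110e+15 Hz)
φ = 4.59 eV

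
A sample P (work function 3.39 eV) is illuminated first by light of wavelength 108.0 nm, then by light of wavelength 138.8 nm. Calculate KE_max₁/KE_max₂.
1.4596

Using Einstein's equation: KE_max = hc/λ - φ

For λ₁ = 108.0 nm:
E₁ = hc/λ₁ = 11.4800 eV
KE₁ = E₁ - φ = 11.4800 - 3.39 = 8.0900 eV

For λ₂ = 138.8 nm:
E₂ = hc/λ₂ = 8.9326 eV
KE₂ = E₂ - φ = 8.9326 - 3.39 = 5.5426 eV

Ratio: KE₁/KE₂ = 8.0900/5.5426 = 1.4596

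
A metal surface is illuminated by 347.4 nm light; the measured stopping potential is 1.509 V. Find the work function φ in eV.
2.06 eV

The stopping potential gives the maximum kinetic energy: KE_max = eV_s = 1.509 eV

From Einstein's photoelectric equation: KE_max = hc/λ - φ
Rearranging: φ = hc/λ - KE_max

Calculate photon energy:
E_photon = hc/λ = (6.626×10⁻³⁴ J·s)(3×10⁸ m/s) / (347.4×10⁻⁹ m) = 3.5689 eV

Therefore:
φ = 3.5689 - 1.509 = 2.06 eV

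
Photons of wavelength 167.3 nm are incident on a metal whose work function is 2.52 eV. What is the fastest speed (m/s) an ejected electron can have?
1.3117e+06 m/s

First, find the maximum kinetic energy:
E_photon = hc/λ = 7.4109 eV
KE_max = E_photon - φ = 7.4109 - 2.52 = 4.8909 eV

Convert to Joules: KE_max = 4.8909 × 1.602×10⁻¹⁹ J = 7.8361e-19 J

Then use KE = ½mv² to find velocity:
v = √(2·KE/m) = √(2 × 7.8361e-19 J / 9.109e-31 kg)
v = 1.3117e+06 m/s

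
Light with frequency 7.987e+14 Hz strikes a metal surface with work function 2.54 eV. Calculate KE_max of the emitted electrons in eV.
0.7632 eV

Using Einstein's photoelectric equation: KE_max = hf - φ

First, calculate the photon energy:
E_photon = hf = (6.626×10⁻³⁴ J·s)(7.987e+14 Hz)
E_photon = 3.3032 eV

Then, the maximum kinetic energy:
KE_max = E_photon - φ = 3.3032 eV - 2.54 eV = 0.7632 eV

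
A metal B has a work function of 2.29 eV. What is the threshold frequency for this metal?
5.5372e+14 Hz

The threshold frequency is when the photon energy equals the work function:
hf₀ = φ

Solving for f₀:
f₀ = φ/h = (2.29 eV × 1.602×10⁻¹⁹ J/eV) / (6.626×10⁻³⁴ J·s)
f₀ = 5.5372e+14 Hz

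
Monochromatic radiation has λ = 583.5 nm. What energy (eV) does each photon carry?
2.1248 eV

Using E = hf = hc/λ:

E = hc/λ = (6.626×10⁻³⁴ J·s)(3×10⁸ m/s) / (583.5×10⁻⁹ m)
E = 2.1248 eV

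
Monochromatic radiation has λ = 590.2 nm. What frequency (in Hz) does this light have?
5.0795e+14 Hz

Using the wave equation: c = fλ

Solving for frequency:
f = c/λ = (3×10⁸ m/s) / (590.2×10⁻⁹ m)
f = 5.0795e+14 Hz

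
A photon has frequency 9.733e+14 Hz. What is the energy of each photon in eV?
4.0252 eV

Using E = hf:

E = hf = (6.626×10⁻³⁴ J·s)(9.733e+14 Hz)
E = 4.0252 eV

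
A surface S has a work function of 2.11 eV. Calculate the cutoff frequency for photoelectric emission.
5.1020e+14 Hz

The threshold frequency is when the photon energy equals the work function:
hf₀ = φ

Solving for f₀:
f₀ = φ/h = (2.11 eV × 1.602×10⁻¹⁹ J/eV) / (6.626×10⁻³⁴ J·s)
f₀ = 5.1020e+14 Hz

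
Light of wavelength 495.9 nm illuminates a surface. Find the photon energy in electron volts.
2.5002 eV

Using E = hf = hc/λ:

E = hc/λ = (6.626×10⁻³⁴ J·s)(3×10⁸ m/s) / (495.9×10⁻⁹ m)
E = 2.5002 eV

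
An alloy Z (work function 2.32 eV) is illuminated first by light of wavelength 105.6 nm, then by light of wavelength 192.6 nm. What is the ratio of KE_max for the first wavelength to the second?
2.2881

Using Einstein's equation: KE_max = hc/λ - φ

For λ₁ = 105.6 nm:
E₁ = hc/λ₁ = 11.7409 eV
KE₁ = E₁ - φ = 11.7409 - 2.32 = 9.4209 eV

For λ₂ = 192.6 nm:
E₂ = hc/λ₂ = 6.4374 eV
KE₂ = E₂ - φ = 6.4374 - 2.32 = 4.1174 eV

Ratio: KE₁/KE₂ = 9.4209/4.1174 = 2.2881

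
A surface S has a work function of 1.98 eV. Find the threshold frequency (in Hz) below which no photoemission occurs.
4.7876e+14 Hz

The threshold frequency is when the photon energy equals the work function:
hf₀ = φ

Solving for f₀:
f₀ = φ/h = (1.98 eV × 1.602×10⁻¹⁹ J/eV) / (6.626×10⁻³⁴ J·s)
f₀ = 4.7876e+14 Hz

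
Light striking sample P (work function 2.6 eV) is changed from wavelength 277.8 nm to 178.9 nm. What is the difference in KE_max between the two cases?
2.4673 eV

Using Einstein's equation: KE_max = hc/λ - φ

For λ₁ = 277.8 nm:
KE₁ = hc/λ₁ - φ = 4.4631 - 2.6 = 1.8631 eV

For λ₂ = 178.9 nm:
KE₂ = hc/λ₂ - φ = 6.9304 - 2.6 = 4.3304 eV

Change in KE:
ΔKE = KE₂ - KE₁ = 4.3304 - 1.8631 = 2.4673 eV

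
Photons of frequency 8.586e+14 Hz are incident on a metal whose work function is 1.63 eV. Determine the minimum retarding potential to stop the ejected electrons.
1.9209 V

The stopping potential V_s satisfies: eV_s = KE_max

First, find KE_max using Einstein's equation:
E_photon = hf = (6.626×10⁻³⁴ J·s)(8.586e+14 Hz) = 3.5509 eV
KE_max = E_photon - φ = 3.5509 - 1.63 = 1.9209 eV

Since eV_s = KE_max:
V_s = KE_max/e = 1.9209 V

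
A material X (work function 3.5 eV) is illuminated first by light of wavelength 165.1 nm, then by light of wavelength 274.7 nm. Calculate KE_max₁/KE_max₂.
3.9565

Using Einstein's equation: KE_max = hc/λ - φ

For λ₁ = 165.1 nm:
E₁ = hc/λ₁ = 7.5096 eV
KE₁ = E₁ - φ = 7.5096 - 3.5 = 4.0096 eV

For λ₂ = 274.7 nm:
E₂ = hc/λ₂ = 4.5134 eV
KE₂ = E₂ - φ = 4.5134 - 3.5 = 1.0134 eV

Ratio: KE₁/KE₂ = 4.0096/1.0134 = 3.9565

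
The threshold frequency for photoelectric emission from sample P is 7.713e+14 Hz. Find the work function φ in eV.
3.19 eV

At the threshold frequency, photon energy equals work function:
φ = hf₀

Calculating:
φ = (6.626×10⁻³⁴ J·s)(7.713e+14 Hz)
φ = 3.19 eV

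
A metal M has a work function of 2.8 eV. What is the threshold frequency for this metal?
6.7704e+14 Hz

The threshold frequency is when the photon energy equals the work function:
hf₀ = φ

Solving for f₀:
f₀ = φ/h = (2.8 eV × 1.602×10⁻¹⁹ J/eV) / (6.626×10⁻³⁴ J·s)
f₀ = 6.7704e+14 Hz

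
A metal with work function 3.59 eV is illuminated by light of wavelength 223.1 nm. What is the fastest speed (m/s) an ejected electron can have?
8.3189e+05 m/s

First, find the maximum kinetic energy:
E_photon = hc/λ = 5.5573 eV
KE_max = E_photon - φ = 5.5573 - 3.59 = 1.9673 eV

Convert to Joules: KE_max = 1.9673 × 1.602×10⁻¹⁹ J = 3.1520e-19 J

Then use KE = ½mv² to find velocity:
v = √(2·KE/m) = √(2 × 3.1520e-19 J / 9.109e-31 kg)
v = 8.3189e+05 m/s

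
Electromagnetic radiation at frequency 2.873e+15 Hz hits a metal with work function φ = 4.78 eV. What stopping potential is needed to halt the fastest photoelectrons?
7.1018 V

The stopping potential V_s satisfies: eV_s = KE_max

First, find KE_max using Einstein's equation:
E_photon = hf = (6.626×10⁻³⁴ J·s)(2.873e+15 Hz) = 11.8818 eV
KE_max = E_photon - φ = 11.8818 - 4.78 = 7.1018 eV

Since eV_s = KE_max:
V_s = KE_max/e = 7.1018 V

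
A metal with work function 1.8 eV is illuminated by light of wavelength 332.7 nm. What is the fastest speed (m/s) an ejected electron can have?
8.2323e+05 m/s

First, find the maximum kinetic energy:
E_photon = hc/λ = 3.7266 eV
KE_max = E_photon - φ = 3.7266 - 1.8 = 1.9266 eV

Convert to Joules: KE_max = 1.9266 × 1.602×10⁻¹⁹ J = 3.0868e-19 J

Then use KE = ½mv² to find velocity:
v = √(2·KE/m) = √(2 × 3.0868e-19 J / 9.109e-31 kg)
v = 8.2323e+05 m/s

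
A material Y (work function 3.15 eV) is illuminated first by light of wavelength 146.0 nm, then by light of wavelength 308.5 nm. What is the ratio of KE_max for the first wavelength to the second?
6.1478

Using Einstein's equation: KE_max = hc/λ - φ

For λ₁ = 146.0 nm:
E₁ = hc/λ₁ = 8.4921 eV
KE₁ = E₁ - φ = 8.4921 - 3.15 = 5.3421 eV

For λ₂ = 308.5 nm:
E₂ = hc/λ₂ = 4.0189 eV
KE₂ = E₂ - φ = 4.0189 - 3.15 = 0.8689 eV

Ratio: KE₁/KE₂ = 5.3421/0.8689 = 6.1478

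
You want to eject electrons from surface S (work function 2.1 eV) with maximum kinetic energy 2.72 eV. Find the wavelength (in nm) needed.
257.23 nm

From Einstein's equation: KE_max = hc/λ - φ

Rearranging for λ:
hc/λ = KE_max + φ
λ = hc/(KE_max + φ)

Required photon energy:
E_photon = KE_max + φ = 2.72 + 2.1 = 4.82 eV

Required wavelength:
λ = hc/E_photon = (6.626×10⁻³⁴)(3×10⁸) / (4.82 × 1.602×10⁻¹⁹)
λ = 257.23 nm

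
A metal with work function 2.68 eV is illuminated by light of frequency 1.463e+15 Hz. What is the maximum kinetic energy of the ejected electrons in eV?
3.3705 eV

Using Einstein's photoelectric equation: KE_max = hf - φ

First, calculate the photon energy:
E_photon = hf = (6.626×10⁻³⁴ J·s)(1.463e+15 Hz)
E_photon = 6.0505 eV

Then, the maximum kinetic energy:
KE_max = E_photon - φ = 6.0505 eV - 2.68 eV = 3.3705 eV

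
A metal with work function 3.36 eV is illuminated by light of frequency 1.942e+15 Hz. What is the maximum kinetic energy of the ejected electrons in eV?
4.6715 eV

Using Einstein's photoelectric equation: KE_max = hf - φ

First, calculate the photon energy:
E_photon = hf = (6.626×10⁻³⁴ J·s)(1.942e+15 Hz)
E_photon = 8.0315 eV

Then, the maximum kinetic energy:
KE_max = E_photon - φ = 8.0315 eV - 3.36 eV = 4.6715 eV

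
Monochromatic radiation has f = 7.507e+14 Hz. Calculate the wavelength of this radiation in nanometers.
399.35 nm

Using the wave equation: c = fλ

Solving for wavelength:
λ = c/f = (3×10⁸ m/s) / (7.507e+14 Hz)
λ = 399.35 nm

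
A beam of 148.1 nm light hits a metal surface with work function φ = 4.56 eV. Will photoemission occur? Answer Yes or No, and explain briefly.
Yes

For photoemission, the photon energy must exceed the work function.

Photon energy: E = hc/λ = 8.3717 eV
Work function: φ = 4.56 eV

Since E_photon (8.3717 eV) > φ (4.56 eV), photoemission WILL occur.
The threshold wavelength is λ₀ = hc/φ = 271.9 nm.
Since 148.1 nm < 271.9 nm, the light has sufficient energy.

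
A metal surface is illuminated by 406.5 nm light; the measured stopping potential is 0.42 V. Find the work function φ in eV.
2.63 eV

The stopping potential gives the maximum kinetic energy: KE_max = eV_s = 0.42 eV

From Einstein's photoelectric equation: KE_max = hc/λ - φ
Rearranging: φ = hc/λ - KE_max

Calculate photon energy:
E_photon = hc/λ = (6.626×10⁻³⁴ J·s)(3×10⁸ m/s) / (406.5×10⁻⁹ m) = 3.0500 eV

Therefore:
φ = 3.0500 - 0.42 = 2.63 eV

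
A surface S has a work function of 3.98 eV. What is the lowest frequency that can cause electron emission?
9.6236e+14 Hz

The threshold frequency is when the photon energy equals the work function:
hf₀ = φ

Solving for f₀:
f₀ = φ/h = (3.98 eV × 1.602×10⁻¹⁹ J/eV) / (6.626×10⁻³⁴ J·s)
f₀ = 9.6236e+14 Hz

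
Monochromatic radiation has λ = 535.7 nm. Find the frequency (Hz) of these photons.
5.5963e+14 Hz

Using the wave equation: c = fλ

Solving for frequency:
f = c/λ = (3×10⁸ m/s) / (535.7×10⁻⁹ m)
f = 5.5963e+14 Hz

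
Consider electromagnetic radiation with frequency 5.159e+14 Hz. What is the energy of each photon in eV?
2.1336 eV

Using E = hf:

E = hf = (6.626×10⁻³⁴ J·s)(5.159e+14 Hz)
E = 2.1336 eV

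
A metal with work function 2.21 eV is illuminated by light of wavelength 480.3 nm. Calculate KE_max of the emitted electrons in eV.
0.3714 eV

Using Einstein's photoelectric equation: KE_max = hf - φ = hc/λ - φ

First, calculate the photon energy:
E_photon = hc/λ = (6.626×10⁻³⁴ J·s)(3×10⁸ m/s) / (480.3×10⁻⁹ m)
E_photon = 2.5814 eV

Then, the maximum kinetic energy:
KE_max = E_photon - φ = 2.5814 eV - 2.21 eV = 0.3714 eV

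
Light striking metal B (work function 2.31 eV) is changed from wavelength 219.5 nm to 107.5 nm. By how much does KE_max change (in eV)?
5.8849 eV

Using Einstein's equation: KE_max = hc/λ - φ

For λ₁ = 219.5 nm:
KE₁ = hc/λ₁ - φ = 5.6485 - 2.31 = 3.3385 eV

For λ₂ = 107.5 nm:
KE₂ = hc/λ₂ - φ = 11.5334 - 2.31 = 9.2234 eV

Change in KE:
ΔKE = KE₂ - KE₁ = 9.2234 - 3.3385 = 5.8849 eV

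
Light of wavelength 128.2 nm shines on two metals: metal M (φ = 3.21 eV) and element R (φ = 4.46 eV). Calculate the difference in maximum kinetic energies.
1.2500 eV

Using KE_max = hc/λ - φ for each metal:

Photon energy: E = hc/λ = 9.6712 eV

For metal M (φ₁ = 3.21 eV):
KE₁ = E - φ₁ = 9.6712 - 3.21 = 6.4612 eV

For element R (φ₂ = 4.46 eV):
KE₂ = E - φ₂ = 9.6712 - 4.46 = 5.2112 eV

Difference:
ΔKE = KE₁ - KE₂ = 6.4612 - 5.2112 = 1.2500 eV

Note: The difference equals the difference in work functions: 4.46 - 3.21 = 1.25 eV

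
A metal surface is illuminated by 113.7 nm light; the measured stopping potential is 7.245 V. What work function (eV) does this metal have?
3.66 eV

The stopping potential gives the maximum kinetic energy: KE_max = eV_s = 7.245 eV

From Einstein's photoelectric equation: KE_max = hc/λ - φ
Rearranging: φ = hc/λ - KE_max

Calculate photon energy:
E_photon = hc/λ = (6.626×10⁻³⁴ J·s)(3×10⁸ m/s) / (113.7×10⁻⁹ m) = 10.9045 eV

Therefore:
φ = 10.9045 - 7.245 = 3.66 eV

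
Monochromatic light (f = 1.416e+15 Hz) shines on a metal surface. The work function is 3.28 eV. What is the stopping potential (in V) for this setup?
2.5761 V

The stopping potential V_s satisfies: eV_s = KE_max

First, find KE_max using Einstein's equation:
E_photon = hf = (6.626×10⁻³⁴ J·s)(1.416e+15 Hz) = 5.8561 eV
KE_max = E_photon - φ = 5.8561 - 3.28 = 2.5761 eV

Since eV_s = KE_max:
V_s = KE_max/e = 2.5761 V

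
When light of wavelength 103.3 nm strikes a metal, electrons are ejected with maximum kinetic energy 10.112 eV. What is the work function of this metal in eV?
1.89 eV

From Einstein's photoelectric equation: KE_max = hf - φ = hc/λ - φ

Rearranging for φ:
φ = hc/λ - KE_max

Calculate photon energy:
E_photon = hc/λ = 12.0023 eV

Therefore:
φ = 12.0023 - 10.112 = 1.89 eV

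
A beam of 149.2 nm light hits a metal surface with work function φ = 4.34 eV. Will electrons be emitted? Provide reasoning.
Yes

For photoemission, the photon energy must exceed the work function.

Photon energy: E = hc/λ = 8.3099 eV
Work function: φ = 4.34 eV

Since E_photon (8.3099 eV) > φ (4.34 eV), photoemission WILL occur.
The threshold wavelength is λ₀ = hc/φ = 285.7 nm.
Since 149.2 nm < 285.7 nm, the light has sufficient energy.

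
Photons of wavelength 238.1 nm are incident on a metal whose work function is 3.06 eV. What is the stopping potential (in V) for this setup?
2.1472 V

The stopping potential V_s satisfies: eV_s = KE_max

First, find KE_max using Einstein's equation:
E_photon = hc/λ = 5.2072 eV
KE_max = E_photon - φ = 5.2072 - 3.06 = 2.1472 eV

Since eV_s = KE_max:
V_s = KE_max/e = 2.1472 V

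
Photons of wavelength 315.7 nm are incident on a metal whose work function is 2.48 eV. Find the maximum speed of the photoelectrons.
7.1351e+05 m/s

First, find the maximum kinetic energy:
E_photon = hc/λ = 3.9273 eV
KE_max = E_photon - φ = 3.9273 - 2.48 = 1.4473 eV

Convert to Joules: KE_max = 1.4473 × 1.602×10⁻¹⁹ J = 2.3188e-19 J

Then use KE = ½mv² to find velocity:
v = √(2·KE/m) = √(2 × 2.3188e-19 J / 9.109e-31 kg)
v = 7.1351e+05 m/s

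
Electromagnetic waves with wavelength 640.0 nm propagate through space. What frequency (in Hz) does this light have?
4.6843e+14 Hz

Using the wave equation: c = fλ

Solving for frequency:
f = c/λ = (3×10⁸ m/s) / (640.0×10⁻⁹ m)
f = 4.6843e+14 Hz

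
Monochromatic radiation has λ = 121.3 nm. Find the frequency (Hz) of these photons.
2.4715e+15 Hz

Using the wave equation: c = fλ

Solving for frequency:
f = c/λ = (3×10⁸ m/s) / (121.3×10⁻⁹ m)
f = 2.4715e+15 Hz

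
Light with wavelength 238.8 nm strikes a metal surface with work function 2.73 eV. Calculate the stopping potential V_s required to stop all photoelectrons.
2.4620 V

The stopping potential V_s satisfies: eV_s = KE_max

First, find KE_max using Einstein's equation:
E_photon = hc/λ = 5.1920 eV
KE_max = E_photon - φ = 5.1920 - 2.73 = 2.4620 eV

Since eV_s = KE_max:
V_s = KE_max/e = 2.4620 V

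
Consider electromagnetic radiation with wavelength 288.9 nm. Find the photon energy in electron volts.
4.2916 eV

Using E = hf = hc/λ:

E = hc/λ = (6.626×10⁻³⁴ J·s)(3×10⁸ m/s) / (288.9×10⁻⁹ m)
E = 4.2916 eV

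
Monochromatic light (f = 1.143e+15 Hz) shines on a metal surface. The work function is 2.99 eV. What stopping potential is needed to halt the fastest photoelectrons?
1.7371 V

The stopping potential V_s satisfies: eV_s = KE_max

First, find KE_max using Einstein's equation:
E_photon = hf = (6.626×10⁻³⁴ J·s)(1.143e+15 Hz) = 4.7271 eV
KE_max = E_photon - φ = 4.7271 - 2.99 = 1.7371 eV

Since eV_s = KE_max:
V_s = KE_max/e = 1.7371 V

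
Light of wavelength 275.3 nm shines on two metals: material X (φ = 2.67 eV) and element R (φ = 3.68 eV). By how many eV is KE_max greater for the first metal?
1.0100 eV

Using KE_max = hc/λ - φ for each metal:

Photon energy: E = hc/λ = 4.5036 eV

For material X (φ₁ = 2.67 eV):
KE₁ = E - φ₁ = 4.5036 - 2.67 = 1.8336 eV

For element R (φ₂ = 3.68 eV):
KE₂ = E - φ₂ = 4.5036 - 3.68 = 0.8236 eV

Difference:
ΔKE = KE₁ - KE₂ = 1.8336 - 0.8236 = 1.0100 eV

Note: The difference equals the difference in work functions: 3.68 - 2.67 = 1.01 eV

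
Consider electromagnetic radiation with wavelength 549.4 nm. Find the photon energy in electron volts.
2.2567 eV

Using E = hf = hc/λ:

E = hc/λ = (6.626×10⁻³⁴ J·s)(3×10⁸ m/s) / (549.4×10⁻⁹ m)
E = 2.2567 eV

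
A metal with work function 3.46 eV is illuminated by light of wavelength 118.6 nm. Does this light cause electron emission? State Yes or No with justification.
Yes

For photoemission, the photon energy must exceed the work function.

Photon energy: E = hc/λ = 10.4540 eV
Work function: φ = 3.46 eV

Since E_photon (10.4540 eV) > φ (3.46 eV), photoemission WILL occur.
The threshold wavelength is λ₀ = hc/φ = 358.3 nm.
Since 118.6 nm < 358.3 nm, the light has sufficient energy.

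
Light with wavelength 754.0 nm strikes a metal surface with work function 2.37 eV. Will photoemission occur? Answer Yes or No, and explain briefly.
No

For photoemission, the photon energy must exceed the work function.

Photon energy: E = hc/λ = 1.6444 eV
Work function: φ = 2.37 eV

Since E_photon (1.6444 eV) < φ (2.37 eV), photoemission will NOT occur.
The threshold wavelength is λ₀ = hc/φ = 523.1 nm.
Since 754.0 nm > 523.1 nm, the photons lack sufficient energy.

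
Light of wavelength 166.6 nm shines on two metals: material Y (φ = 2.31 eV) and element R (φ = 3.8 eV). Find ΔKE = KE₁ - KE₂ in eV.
1.4900 eV

Using KE_max = hc/λ - φ for each metal:

Photon energy: E = hc/λ = 7.4420 eV

For material Y (φ₁ = 2.31 eV):
KE₁ = E - φ₁ = 7.4420 - 2.31 = 5.1320 eV

For element R (φ₂ = 3.8 eV):
KE₂ = E - φ₂ = 7.4420 - 3.8 = 3.6420 eV

Difference:
ΔKE = KE₁ - KE₂ = 5.1320 - 3.6420 = 1.4900 eV

Note: The difference equals the difference in work functions: 3.8 - 2.31 = 1.49 eV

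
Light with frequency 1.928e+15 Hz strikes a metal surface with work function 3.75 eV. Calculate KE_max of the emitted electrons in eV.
4.2236 eV

Using Einstein's photoelectric equation: KE_max = hf - φ

First, calculate the photon energy:
E_photon = hf = (6.626×10⁻³⁴ J·s)(1.928e+15 Hz)
E_photon = 7.9736 eV

Then, the maximum kinetic energy:
KE_max = E_photon - φ = 7.9736 eV - 3.75 eV = 4.2236 eV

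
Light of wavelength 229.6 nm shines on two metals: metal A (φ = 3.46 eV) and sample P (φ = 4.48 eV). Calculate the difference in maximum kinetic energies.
1.0200 eV

Using KE_max = hc/λ - φ for each metal:

Photon energy: E = hc/λ = 5.4000 eV

For metal A (φ₁ = 3.46 eV):
KE₁ = E - φ₁ = 5.4000 - 3.46 = 1.9400 eV

For sample P (φ₂ = 4.48 eV):
KE₂ = E - φ₂ = 5.4000 - 4.48 = 0.9200 eV

Difference:
ΔKE = KE₁ - KE₂ = 1.9400 - 0.9200 = 1.0200 eV

Note: The difference equals the difference in work functions: 4.48 - 3.46 = 1.02 eV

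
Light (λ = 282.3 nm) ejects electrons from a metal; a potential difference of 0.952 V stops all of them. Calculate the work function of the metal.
3.44 eV

The stopping potential gives the maximum kinetic energy: KE_max = eV_s = 0.952 eV

From Einstein's photoelectric equation: KE_max = hc/λ - φ
Rearranging: φ = hc/λ - KE_max

Calculate photon energy:
E_photon = hc/λ = (6.626×10⁻³⁴ J·s)(3×10⁸ m/s) / (282.3×10⁻⁹ m) = 4.3919 eV

Therefore:
φ = 4.3919 - 0.952 = 3.44 eV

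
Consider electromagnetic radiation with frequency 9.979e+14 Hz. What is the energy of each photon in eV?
4.1270 eV

Using E = hf:

E = hf = (6.626×10⁻³⁴ J·s)(9.979e+14 Hz)
E = 4.1270 eV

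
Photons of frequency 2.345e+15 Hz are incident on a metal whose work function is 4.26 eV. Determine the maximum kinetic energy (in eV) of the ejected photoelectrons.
5.4381 eV

Using Einstein's photoelectric equation: KE_max = hf - φ

First, calculate the photon energy:
E_photon = hf = (6.626×10⁻³⁴ J·s)(2.345e+15 Hz)
E_photon = 9.6981 eV

Then, the maximum kinetic energy:
KE_max = E_photon - φ = 9.6981 eV - 4.26 eV = 5.4381 eV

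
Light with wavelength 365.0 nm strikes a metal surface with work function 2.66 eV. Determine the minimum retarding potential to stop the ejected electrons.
0.7368 V

The stopping potential V_s satisfies: eV_s = KE_max

First, find KE_max using Einstein's equation:
E_photon = hc/λ = 3.3968 eV
KE_max = E_photon - φ = 3.3968 - 2.66 = 0.7368 eV

Since eV_s = KE_max:
V_s = KE_max/e = 0.7368 V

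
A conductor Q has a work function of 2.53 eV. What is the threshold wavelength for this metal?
490.06 nm

The threshold wavelength is when the photon energy equals the work function:
hc/λ₀ = φ

Solving for λ₀:
λ₀ = hc/φ = (6.626×10⁻³⁴ J·s)(3×10⁸ m/s) / (2.53 eV × 1.602×10⁻¹⁹ J/eV)
λ₀ = 490.06 nm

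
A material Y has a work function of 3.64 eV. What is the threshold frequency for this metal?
8.8015e+14 Hz

The threshold frequency is when the photon energy equals the work function:
hf₀ = φ

Solving for f₀:
f₀ = φ/h = (3.64 eV × 1.602×10⁻¹⁹ J/eV) / (6.626×10⁻³⁴ J·s)
f₀ = 8.8015e+14 Hz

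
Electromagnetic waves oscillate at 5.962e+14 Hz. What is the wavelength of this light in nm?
502.84 nm

Using the wave equation: c = fλ

Solving for wavelength:
λ = c/f = (3×10⁸ m/s) / (5.962e+14 Hz)
λ = 502.84 nm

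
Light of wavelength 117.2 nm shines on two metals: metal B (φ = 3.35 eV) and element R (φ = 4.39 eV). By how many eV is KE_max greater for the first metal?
1.0400 eV

Using KE_max = hc/λ - φ for each metal:

Photon energy: E = hc/λ = 10.5789 eV

For metal B (φ₁ = 3.35 eV):
KE₁ = E - φ₁ = 10.5789 - 3.35 = 7.2289 eV

For element R (φ₂ = 4.39 eV):
KE₂ = E - φ₂ = 10.5789 - 4.39 = 6.1889 eV

Difference:
ΔKE = KE₁ - KE₂ = 7.2289 - 6.1889 = 1.0400 eV

Note: The difference equals the difference in work functions: 4.39 - 3.35 = 1.04 eV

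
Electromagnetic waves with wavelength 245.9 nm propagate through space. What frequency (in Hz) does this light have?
1.2192e+15 Hz

Using the wave equation: c = fλ

Solving for frequency:
f = c/λ = (3×10⁸ m/s) / (245.9×10⁻⁹ m)
f = 1.2192e+15 Hz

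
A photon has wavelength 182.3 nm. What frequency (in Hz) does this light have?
1.6445e+15 Hz

Using the wave equation: c = fλ

Solving for frequency:
f = c/λ = (3×10⁸ m/s) / (182.3×10⁻⁹ m)
f = 1.6445e+15 Hz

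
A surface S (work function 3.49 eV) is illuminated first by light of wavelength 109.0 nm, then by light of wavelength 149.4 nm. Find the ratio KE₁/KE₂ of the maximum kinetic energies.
1.6396

Using Einstein's equation: KE_max = hc/λ - φ

For λ₁ = 109.0 nm:
E₁ = hc/λ₁ = 11.3747 eV
KE₁ = E₁ - φ = 11.3747 - 3.49 = 7.8847 eV

For λ₂ = 149.4 nm:
E₂ = hc/λ₂ = 8.2988 eV
KE₂ = E₂ - φ = 8.2988 - 3.49 = 4.8088 eV

Ratio: KE₁/KE₂ = 7.8847/4.8088 = 1.6396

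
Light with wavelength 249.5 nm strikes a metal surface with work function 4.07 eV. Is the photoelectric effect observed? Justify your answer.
Yes

For photoemission, the photon energy must exceed the work function.

Photon energy: E = hc/λ = 4.9693 eV
Work function: φ = 4.07 eV

Since E_photon (4.9693 eV) > φ (4.07 eV), photoemission WILL occur.
The threshold wavelength is λ₀ = hc/φ = 304.6 nm.
Since 249.5 nm < 304.6 nm, the light has sufficient energy.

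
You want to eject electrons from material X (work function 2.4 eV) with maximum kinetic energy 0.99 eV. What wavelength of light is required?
365.74 nm

From Einstein's equation: KE_max = hc/λ - φ

Rearranging for λ:
hc/λ = KE_max + φ
λ = hc/(KE_max + φ)

Required photon energy:
E_photon = KE_max + φ = 0.99 + 2.4 = 3.39 eV

Required wavelength:
λ = hc/E_photon = (6.626×10⁻³⁴)(3×10⁸) / (3.39 × 1.602×10⁻¹⁹)
λ = 365.74 nm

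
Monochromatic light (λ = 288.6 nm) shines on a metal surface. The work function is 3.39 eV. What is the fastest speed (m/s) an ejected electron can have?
5.6455e+05 m/s

First, find the maximum kinetic energy:
E_photon = hc/λ = 4.2961 eV
KE_max = E_photon - φ = 4.2961 - 3.39 = 0.9061 eV

Convert to Joules: KE_max = 0.9061 × 1.602×10⁻¹⁹ J = 1.4517e-19 J

Then use KE = ½mv² to find velocity:
v = √(2·KE/m) = √(2 × 1.4517e-19 J / 9.109e-31 kg)
v = 5.6455e+05 m/s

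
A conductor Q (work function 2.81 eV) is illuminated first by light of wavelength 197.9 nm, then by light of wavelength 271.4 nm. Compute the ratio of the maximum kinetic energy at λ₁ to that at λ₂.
1.9649

Using Einstein's equation: KE_max = hc/λ - φ

For λ₁ = 197.9 nm:
E₁ = hc/λ₁ = 6.2650 eV
KE₁ = E₁ - φ = 6.2650 - 2.81 = 3.4550 eV

For λ₂ = 271.4 nm:
E₂ = hc/λ₂ = 4.5683 eV
KE₂ = E₂ - φ = 4.5683 - 2.81 = 1.7583 eV

Ratio: KE₁/KE₂ = 3.4550/1.7583 = 1.9649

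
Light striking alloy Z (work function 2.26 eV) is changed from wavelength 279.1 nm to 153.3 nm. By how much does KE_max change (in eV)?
3.6454 eV

Using Einstein's equation: KE_max = hc/λ - φ

For λ₁ = 279.1 nm:
KE₁ = hc/λ₁ - φ = 4.4423 - 2.26 = 2.1823 eV

For λ₂ = 153.3 nm:
KE₂ = hc/λ₂ - φ = 8.0877 - 2.26 = 5.8277 eV

Change in KE:
ΔKE = KE₂ - KE₁ = 5.8277 - 2.1823 = 3.6454 eV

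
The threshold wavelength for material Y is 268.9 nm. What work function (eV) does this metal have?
4.61 eV

At the threshold wavelength, photon energy equals work function:
φ = hc/λ₀

Calculating:
φ = (6.626×10⁻³⁴ J·s)(3×10⁸ m/s) / (268.9×10⁻⁹ m)
φ = 4.61 eV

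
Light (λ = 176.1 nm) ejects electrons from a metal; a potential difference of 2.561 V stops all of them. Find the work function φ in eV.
4.48 eV

The stopping potential gives the maximum kinetic energy: KE_max = eV_s = 2.561 eV

From Einstein's photoelectric equation: KE_max = hc/λ - φ
Rearranging: φ = hc/λ - KE_max

Calculate photon energy:
E_photon = hc/λ = (6.626×10⁻³⁴ J·s)(3×10⁸ m/s) / (176.1×10⁻⁹ m) = 7.0406 eV

Therefore:
φ = 7.0406 - 2.561 = 4.48 eV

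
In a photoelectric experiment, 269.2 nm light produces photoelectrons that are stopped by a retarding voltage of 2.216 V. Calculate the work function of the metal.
2.39 eV

The stopping potential gives the maximum kinetic energy: KE_max = eV_s = 2.216 eV

From Einstein's photoelectric equation: KE_max = hc/λ - φ
Rearranging: φ = hc/λ - KE_max

Calculate photon energy:
E_photon = hc/λ = (6.626×10⁻³⁴ J·s)(3×10⁸ m/s) / (269.2×10⁻⁹ m) = 4.6057 eV

Therefore:
φ = 4.6057 - 2.216 = 2.39 eV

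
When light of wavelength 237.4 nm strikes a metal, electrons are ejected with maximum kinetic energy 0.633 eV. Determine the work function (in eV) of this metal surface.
4.59 eV

From Einstein's photoelectric equation: KE_max = hf - φ = hc/λ - φ

Rearranging for φ:
φ = hc/λ - KE_max

Calculate photon energy:
E_photon = hc/λ = 5.2226 eV

Therefore:
φ = 5.2226 - 0.633 = 4.59 eV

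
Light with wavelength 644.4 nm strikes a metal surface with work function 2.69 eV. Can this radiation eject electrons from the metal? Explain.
No

For photoemission, the photon energy must exceed the work function.

Photon energy: E = hc/λ = 1.9240 eV
Work function: φ = 2.69 eV

Since E_photon (1.9240 eV) < φ (2.69 eV), photoemission will NOT occur.
The threshold wavelength is λ₀ = hc/φ = 460.9 nm.
Since 644.4 nm > 460.9 nm, the photons lack sufficient energy.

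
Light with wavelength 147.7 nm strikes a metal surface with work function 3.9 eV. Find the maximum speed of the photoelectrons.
1.2574e+06 m/s

First, find the maximum kinetic energy:
E_photon = hc/λ = 8.3943 eV
KE_max = E_photon - φ = 8.3943 - 3.9 = 4.4943 eV

Convert to Joules: KE_max = 4.4943 × 1.602×10⁻¹⁹ J = 7.2007e-19 J

Then use KE = ½mv² to find velocity:
v = √(2·KE/m) = √(2 × 7.2007e-19 J / 9.109e-31 kg)
v = 1.2574e+06 m/s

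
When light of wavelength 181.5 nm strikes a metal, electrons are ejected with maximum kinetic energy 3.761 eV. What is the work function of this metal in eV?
3.07 eV

From Einstein's photoelectric equation: KE_max = hf - φ = hc/λ - φ

Rearranging for φ:
φ = hc/λ - KE_max

Calculate photon energy:
E_photon = hc/λ = 6.8311 eV

Therefore:
φ = 6.8311 - 3.761 = 3.07 eV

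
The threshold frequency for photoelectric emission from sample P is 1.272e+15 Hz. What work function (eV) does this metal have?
5.26 eV

At the threshold frequency, photon energy equals work function:
φ = hf₀

Calculating:
φ = (6.626×10⁻³⁴ J·s)(1.272e+15 Hz)
φ = 5.26 eV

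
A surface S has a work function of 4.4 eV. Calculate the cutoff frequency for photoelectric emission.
1.0639e+15 Hz

The threshold frequency is when the photon energy equals the work function:
hf₀ = φ

Solving for f₀:
f₀ = φ/h = (4.4 eV × 1.602×10⁻¹⁹ J/eV) / (6.626×10⁻³⁴ J·s)
f₀ = 1.0639e+15 Hz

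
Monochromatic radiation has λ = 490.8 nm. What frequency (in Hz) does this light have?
6.1082e+14 Hz

Using the wave equation: c = fλ

Solving for frequency:
f = c/λ = (3×10⁸ m/s) / (490.8×10⁻⁹ m)
f = 6.1082e+14 Hz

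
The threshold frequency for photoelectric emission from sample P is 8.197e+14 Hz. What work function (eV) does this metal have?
3.39 eV

At the threshold frequency, photon energy equals work function:
φ = hf₀

Calculating:
φ = (6.626×10⁻³⁴ J·s)(8.197e+14 Hz)
φ = 3.39 eV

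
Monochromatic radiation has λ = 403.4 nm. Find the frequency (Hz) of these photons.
7.4316e+14 Hz

Using the wave equation: c = fλ

Solving for frequency:
f = c/λ = (3×10⁸ m/s) / (403.4×10⁻⁹ m)
f = 7.4316e+14 Hz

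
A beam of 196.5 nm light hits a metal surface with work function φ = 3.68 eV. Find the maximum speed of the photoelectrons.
9.6177e+05 m/s

First, find the maximum kinetic energy:
E_photon = hc/λ = 6.3096 eV
KE_max = E_photon - φ = 6.3096 - 3.68 = 2.6296 eV

Convert to Joules: KE_max = 2.6296 × 1.602×10⁻¹⁹ J = 4.2131e-19 J

Then use KE = ½mv² to find velocity:
v = √(2·KE/m) = √(2 × 4.2131e-19 J / 9.109e-31 kg)
v = 9.6177e+05 m/s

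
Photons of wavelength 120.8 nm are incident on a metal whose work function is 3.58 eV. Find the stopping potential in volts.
6.6836 V

The stopping potential V_s satisfies: eV_s = KE_max

First, find KE_max using Einstein's equation:
E_photon = hc/λ = 10.2636 eV
KE_max = E_photon - φ = 10.2636 - 3.58 = 6.6836 eV

Since eV_s = KE_max:
V_s = KE_max/e = 6.6836 V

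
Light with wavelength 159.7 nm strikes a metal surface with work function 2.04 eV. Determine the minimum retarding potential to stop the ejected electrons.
5.7236 V

The stopping potential V_s satisfies: eV_s = KE_max

First, find KE_max using Einstein's equation:
E_photon = hc/λ = 7.7636 eV
KE_max = E_photon - φ = 7.7636 - 2.04 = 5.7236 eV

Since eV_s = KE_max:
V_s = KE_max/e = 5.7236 V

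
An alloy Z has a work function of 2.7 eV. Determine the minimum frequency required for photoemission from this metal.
6.5286e+14 Hz

The threshold frequency is when the photon energy equals the work function:
hf₀ = φ

Solving for f₀:
f₀ = φ/h = (2.7 eV × 1.602×10⁻¹⁹ J/eV) / (6.626×10⁻³⁴ J·s)
f₀ = 6.5286e+14 Hz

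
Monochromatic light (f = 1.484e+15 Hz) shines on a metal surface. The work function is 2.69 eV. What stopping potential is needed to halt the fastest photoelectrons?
3.4473 V

The stopping potential V_s satisfies: eV_s = KE_max

First, find KE_max using Einstein's equation:
E_photon = hf = (6.626×10⁻³⁴ J·s)(1.484e+15 Hz) = 6.1373 eV
KE_max = E_photon - φ = 6.1373 - 2.69 = 3.4473 eV

Since eV_s = KE_max:
V_s = KE_max/e = 3.4473 V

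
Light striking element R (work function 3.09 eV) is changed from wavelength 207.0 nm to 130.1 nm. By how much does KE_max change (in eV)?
3.5403 eV

Using Einstein's equation: KE_max = hc/λ - φ

For λ₁ = 207.0 nm:
KE₁ = hc/λ₁ - φ = 5.9896 - 3.09 = 2.8996 eV

For λ₂ = 130.1 nm:
KE₂ = hc/λ₂ - φ = 9.5299 - 3.09 = 6.4399 eV

Change in KE:
ΔKE = KE₂ - KE₁ = 6.4399 - 2.8996 = 3.5403 eV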